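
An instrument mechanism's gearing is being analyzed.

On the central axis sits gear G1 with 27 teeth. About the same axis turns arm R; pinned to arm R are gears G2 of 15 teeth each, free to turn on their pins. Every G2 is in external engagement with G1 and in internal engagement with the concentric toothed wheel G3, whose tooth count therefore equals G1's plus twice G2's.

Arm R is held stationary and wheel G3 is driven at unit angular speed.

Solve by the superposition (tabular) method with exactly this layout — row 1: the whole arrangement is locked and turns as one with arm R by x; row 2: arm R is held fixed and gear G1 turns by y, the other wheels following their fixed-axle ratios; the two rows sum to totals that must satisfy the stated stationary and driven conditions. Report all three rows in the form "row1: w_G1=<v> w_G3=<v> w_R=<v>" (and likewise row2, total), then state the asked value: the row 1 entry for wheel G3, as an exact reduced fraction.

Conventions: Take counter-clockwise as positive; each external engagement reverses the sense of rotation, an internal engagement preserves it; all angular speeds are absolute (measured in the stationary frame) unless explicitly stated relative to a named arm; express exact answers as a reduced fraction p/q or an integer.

row1: w_G1=0 w_G3=0 w_R=0
row2: w_G1=-19/9 w_G3=1 w_R=0
total: w_G1=-19/9 w_G3=1 w_R=0
asked value: 0

recognized (axles ride arm R): planetary set, 27/15/57 teeth
row 1 (train locked, turned with arm): all members turn x
superposition row 2 [arm held]: sun y, ring −(27/57)·y, arm 0
boundary: total ω_arm = x = 0 and total ω_ring = x − (27/57)·y = 1  ⇒  y = -19/9, x = 0
row 2 ring = −(27/57)·(-19/9) = 1
totals (row 1 + row 2): sun 0 + (-19/9) = -19/9, ring 0 + 1 = 1, arm 0 + 0 = 0
asked cell (row1, ring) = 0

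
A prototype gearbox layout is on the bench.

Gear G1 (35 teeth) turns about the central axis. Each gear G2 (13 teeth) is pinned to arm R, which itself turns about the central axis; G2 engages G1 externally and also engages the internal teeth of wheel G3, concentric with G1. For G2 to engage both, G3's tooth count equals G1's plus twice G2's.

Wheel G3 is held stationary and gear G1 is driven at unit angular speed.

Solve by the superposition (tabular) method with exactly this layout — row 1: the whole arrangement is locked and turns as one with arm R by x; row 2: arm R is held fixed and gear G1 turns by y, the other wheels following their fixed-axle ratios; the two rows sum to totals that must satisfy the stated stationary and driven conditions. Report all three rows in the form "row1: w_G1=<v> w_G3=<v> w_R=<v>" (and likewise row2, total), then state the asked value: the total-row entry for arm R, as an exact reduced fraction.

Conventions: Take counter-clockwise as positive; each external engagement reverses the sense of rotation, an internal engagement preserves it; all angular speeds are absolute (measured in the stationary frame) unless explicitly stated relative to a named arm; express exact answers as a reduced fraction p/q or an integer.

topology: planetary set — G1 35T / G2 13T / G3 61T, arm = carrier (Willis)
superposition row 1 [locked train]: every member turns x
row 2 — arm fixed, fixed-axis ratios: sun y, ring −(35/61)·y, arm 0
boundary: total ω_ring = x − (35/61)·y = 0 and total ω_sun = x + y = 1  ⇒  y = 61/96, x = 35/96
row 2 ring = −(35/61)·61/96 = -35/96
totals (row 1 + row 2): sun 35/96 + 61/96 = 1, ring 35/96 + (-35/96) = 0, arm 35/96 + 0 = 35/96
asked cell (total, arm) = 35/96

row1: w_G1=35/96 w_G3=35/96 w_R=35/96
row2: w_G1=61/96 w_G3=-35/96 w_R=0
total: w_G1=1 w_G3=0 w_R=35/96
asked value: 35/96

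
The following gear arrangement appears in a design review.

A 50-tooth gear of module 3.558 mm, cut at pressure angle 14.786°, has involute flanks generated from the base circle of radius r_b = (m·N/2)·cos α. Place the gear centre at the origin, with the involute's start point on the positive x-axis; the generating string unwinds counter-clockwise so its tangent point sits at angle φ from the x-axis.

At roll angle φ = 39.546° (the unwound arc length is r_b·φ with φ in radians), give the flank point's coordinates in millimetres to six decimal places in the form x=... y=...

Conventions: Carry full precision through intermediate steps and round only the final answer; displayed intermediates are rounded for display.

x=104.114225 y=8.984783

single-mesh involute tooth geometry (50T wheel at module 3.558)
pitch radius r_p = m·N/2 = 3.558·50/2 = 88.950000
base radius r_b = r_p·cos α = 88.950000·cos 14.786° = 86.004490
roll angle φ = 39.546° = 0.69020791 rad
x = r_b·(cos φ + φ·sin φ) = 104.114225
y = r_b·(sin φ − φ·cos φ) = 8.984783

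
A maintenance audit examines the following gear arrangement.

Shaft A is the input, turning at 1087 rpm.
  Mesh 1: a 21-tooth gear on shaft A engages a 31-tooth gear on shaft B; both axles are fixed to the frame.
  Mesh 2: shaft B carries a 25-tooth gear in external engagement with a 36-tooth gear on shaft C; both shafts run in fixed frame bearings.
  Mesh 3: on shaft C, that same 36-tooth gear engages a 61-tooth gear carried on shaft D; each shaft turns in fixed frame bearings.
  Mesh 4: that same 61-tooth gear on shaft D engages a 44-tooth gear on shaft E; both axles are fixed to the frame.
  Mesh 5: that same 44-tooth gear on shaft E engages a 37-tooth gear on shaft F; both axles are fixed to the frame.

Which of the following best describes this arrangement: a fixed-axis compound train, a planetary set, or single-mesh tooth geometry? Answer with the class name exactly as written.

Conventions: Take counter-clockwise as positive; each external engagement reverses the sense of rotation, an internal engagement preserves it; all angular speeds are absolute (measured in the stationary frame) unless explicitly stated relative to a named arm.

fixed-axis compound train

5-mesh fixed-axis compound train (all bearings frame-fixed)
classification: fixed-axis compound train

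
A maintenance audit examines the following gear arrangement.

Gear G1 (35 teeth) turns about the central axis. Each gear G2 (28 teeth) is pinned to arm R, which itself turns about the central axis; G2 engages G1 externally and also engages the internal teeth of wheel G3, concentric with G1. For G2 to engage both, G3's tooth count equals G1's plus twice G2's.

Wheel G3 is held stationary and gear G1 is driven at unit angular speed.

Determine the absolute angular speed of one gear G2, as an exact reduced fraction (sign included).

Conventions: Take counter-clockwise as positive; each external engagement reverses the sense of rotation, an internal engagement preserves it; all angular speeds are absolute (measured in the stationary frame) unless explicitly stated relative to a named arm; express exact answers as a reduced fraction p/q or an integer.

-5/8

topology: planetary set — G1 35T / G2 28T / G3 91T, arm = carrier (Willis)
ring teeth: 35 + 2·28 = 91
35(ω_sun−ω_arm) = −91(ω_ring−ω_arm),  ω_ring = 0, ω_sun = 1
35(1−ω_arm) = −91(0−ω_arm)  ⇒  126·ω_arm = 35  ⇒  ω_arm = 5/18
sun–planet mesh: 35·(1−5/18) = −28·(ω_p−ω_arm)  ⇒  ω_p−ω_arm = -65/72
ω_p = 5/18 − 65/72 = -5/8
exact speed ratio = -5/8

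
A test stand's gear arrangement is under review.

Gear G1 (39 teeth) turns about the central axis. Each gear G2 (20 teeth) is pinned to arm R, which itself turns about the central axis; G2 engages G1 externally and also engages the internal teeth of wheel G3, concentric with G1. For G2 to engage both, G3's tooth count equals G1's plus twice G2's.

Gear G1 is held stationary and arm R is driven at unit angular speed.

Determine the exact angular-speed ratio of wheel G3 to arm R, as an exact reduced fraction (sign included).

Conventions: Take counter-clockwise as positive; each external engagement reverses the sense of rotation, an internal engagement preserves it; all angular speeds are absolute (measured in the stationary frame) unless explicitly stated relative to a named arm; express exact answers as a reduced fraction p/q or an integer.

planetary set (39T centre, 20T on arm, 79T internal) — Willis relation
ring teeth: 39 + 2·20 = 79
39(ω_sun−ω_arm) = −79(ω_ring−ω_arm),  ω_sun = 0, ω_arm = 1
ω_ring = 1 − (39/79)(0−1) = 118/79
ω_out/ω_in = 118/79

118/79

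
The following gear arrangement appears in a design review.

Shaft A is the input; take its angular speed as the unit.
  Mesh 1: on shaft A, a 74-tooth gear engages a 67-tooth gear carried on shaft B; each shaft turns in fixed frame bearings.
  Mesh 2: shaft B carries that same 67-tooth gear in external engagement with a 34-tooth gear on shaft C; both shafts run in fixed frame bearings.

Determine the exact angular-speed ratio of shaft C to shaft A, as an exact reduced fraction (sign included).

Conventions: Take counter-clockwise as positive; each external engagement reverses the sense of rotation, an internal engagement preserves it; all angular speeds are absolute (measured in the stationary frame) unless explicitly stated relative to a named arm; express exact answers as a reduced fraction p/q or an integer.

class = fixed-axis compound train [2 meshes; 2 ratios multiply, 2 sense flips]
mesh 1 [74T→67T]: running ratio 74/67, sense −
mesh 2 [67T→34T]: running ratio 37/17, sense +
ω_out/ω_in = 37/17

37/17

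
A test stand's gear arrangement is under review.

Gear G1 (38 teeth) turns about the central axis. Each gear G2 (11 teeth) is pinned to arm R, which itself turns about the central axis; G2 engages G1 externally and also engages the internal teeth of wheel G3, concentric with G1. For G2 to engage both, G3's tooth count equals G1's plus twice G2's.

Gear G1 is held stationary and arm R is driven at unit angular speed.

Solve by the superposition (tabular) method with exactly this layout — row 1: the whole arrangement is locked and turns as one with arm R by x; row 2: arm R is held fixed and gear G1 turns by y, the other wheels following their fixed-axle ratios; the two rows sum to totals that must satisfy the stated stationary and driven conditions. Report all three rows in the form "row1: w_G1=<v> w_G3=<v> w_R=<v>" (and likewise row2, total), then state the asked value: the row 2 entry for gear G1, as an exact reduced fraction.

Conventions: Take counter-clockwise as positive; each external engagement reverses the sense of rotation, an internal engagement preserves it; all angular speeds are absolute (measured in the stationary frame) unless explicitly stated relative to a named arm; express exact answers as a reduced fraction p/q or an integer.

recognized (axles ride arm R): planetary set, 38/11/60 teeth
row 1 — lock + rotate with arm: ω_sun = ω_ring = ω_arm = x
superposition row 2 [arm held]: sun y, ring −(38/60)·y, arm 0
boundary: total ω_sun = x + y = 0 and total ω_arm = x = 1  ⇒  y = -1, x = 1
row 2 ring = −(38/60)·(-1) = 19/30
totals (row 1 + row 2): sun 1 + (-1) = 0, ring 1 + 19/30 = 49/30, arm 1 + 0 = 1
asked cell (row2, sun) = -1

row1: w_G1=1 w_G3=1 w_R=1
row2: w_G1=-1 w_G3=19/30 w_R=0
total: w_G1=0 w_G3=49/30 w_R=1
asked value: -1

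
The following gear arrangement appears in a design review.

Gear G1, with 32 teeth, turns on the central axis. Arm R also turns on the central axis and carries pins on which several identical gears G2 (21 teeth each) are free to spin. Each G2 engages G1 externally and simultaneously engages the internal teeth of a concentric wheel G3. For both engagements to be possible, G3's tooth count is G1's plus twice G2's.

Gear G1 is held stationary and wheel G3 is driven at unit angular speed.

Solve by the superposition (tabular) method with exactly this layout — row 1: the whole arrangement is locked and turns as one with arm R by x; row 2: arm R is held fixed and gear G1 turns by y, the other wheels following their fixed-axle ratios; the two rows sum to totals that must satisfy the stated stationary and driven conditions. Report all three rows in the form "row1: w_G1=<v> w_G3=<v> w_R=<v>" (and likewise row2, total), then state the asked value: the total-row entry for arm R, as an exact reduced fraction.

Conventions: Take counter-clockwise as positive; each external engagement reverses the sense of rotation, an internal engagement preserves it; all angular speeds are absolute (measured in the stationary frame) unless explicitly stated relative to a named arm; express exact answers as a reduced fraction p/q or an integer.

row1: w_G1=37/53 w_G3=37/53 w_R=37/53
row2: w_G1=-37/53 w_G3=16/53 w_R=0
total: w_G1=0 w_G3=1 w_R=37/53
asked value: 37/53

topology: planetary set — G1 32T / G2 21T / G3 74T, arm = carrier (Willis)
row 1: whole set turns with the arm by x
row 2 — arm fixed, fixed-axis ratios: sun y, ring −(32/74)·y, arm 0
boundary: total ω_sun = x + y = 0 and total ω_ring = x − (32/74)·y = 1  ⇒  y = -37/53, x = 37/53
row 2 ring = −(32/74)·(-37/53) = 16/53
totals (row 1 + row 2): sun 37/53 + (-37/53) = 0, ring 37/53 + 16/53 = 1, arm 37/53 + 0 = 37/53
asked cell (total, arm) = 37/53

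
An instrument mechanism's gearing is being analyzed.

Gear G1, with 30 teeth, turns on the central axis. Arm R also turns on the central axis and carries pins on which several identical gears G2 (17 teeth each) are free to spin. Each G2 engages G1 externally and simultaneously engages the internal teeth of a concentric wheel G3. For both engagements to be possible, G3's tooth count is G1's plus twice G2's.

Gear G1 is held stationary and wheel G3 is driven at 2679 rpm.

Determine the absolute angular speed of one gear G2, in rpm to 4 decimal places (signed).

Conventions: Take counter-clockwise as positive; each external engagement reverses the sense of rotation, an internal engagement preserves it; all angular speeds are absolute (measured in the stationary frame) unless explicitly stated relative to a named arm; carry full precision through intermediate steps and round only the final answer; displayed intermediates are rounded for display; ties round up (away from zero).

+5042.8235 rpm

recognized (axles ride arm R): planetary set, 30/17/64 teeth
normalise by the input: solve with ω_ring = 1, then scale by 2679 rpm
ring teeth: 30 + 2·17 = 64
30(ω_sun−ω_arm) = −64(ω_ring−ω_arm),  ω_sun = 0, ω_ring = 1
30(0−ω_arm) = −64(1−ω_arm)  ⇒  94·ω_arm = 64  ⇒  ω_arm = 32/47
sun–planet mesh: 30·(0−32/47) = −17·(ω_p−ω_arm)  ⇒  ω_p−ω_arm = 960/799
ω_p = 32/47 + 960/799 = 32/17
scale: ω_p = 32/17 × 2679 rpm = +5042.8235 rpm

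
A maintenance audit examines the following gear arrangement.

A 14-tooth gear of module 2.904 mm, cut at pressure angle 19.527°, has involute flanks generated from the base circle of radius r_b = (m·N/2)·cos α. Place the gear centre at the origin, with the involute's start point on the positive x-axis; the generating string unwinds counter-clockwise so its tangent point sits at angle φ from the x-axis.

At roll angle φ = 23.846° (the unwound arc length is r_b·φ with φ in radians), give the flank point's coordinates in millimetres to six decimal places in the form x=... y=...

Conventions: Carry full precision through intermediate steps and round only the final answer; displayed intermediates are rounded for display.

x=20.746949 y=0.452465

single-mesh involute tooth geometry (14T wheel at module 2.904)
pitch radius r_p = m·N/2 = 2.904·14/2 = 20.328000
base radius r_b = r_p·cos α = 20.328000·cos 19.527° = 19.158816
roll angle φ = 23.846° = 0.41619121 rad
x = r_b·(cos φ + φ·sin φ) = 20.746949
y = r_b·(sin φ − φ·cos φ) = 0.452465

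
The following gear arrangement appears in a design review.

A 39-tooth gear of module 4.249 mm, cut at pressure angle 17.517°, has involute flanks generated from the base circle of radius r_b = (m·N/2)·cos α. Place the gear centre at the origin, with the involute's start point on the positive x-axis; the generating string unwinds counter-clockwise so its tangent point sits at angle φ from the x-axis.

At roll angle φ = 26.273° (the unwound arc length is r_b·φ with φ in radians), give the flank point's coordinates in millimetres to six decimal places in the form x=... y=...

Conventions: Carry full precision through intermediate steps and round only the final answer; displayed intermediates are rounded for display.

x=86.888699 y=2.486455

topology: single-mesh involute geometry — m = 4.249, N = 39
pitch radius r_p = m·N/2 = 4.249·39/2 = 82.855500
base radius r_b = r_p·cos α = 82.855500·cos 17.517° = 79.013299
roll angle φ = 26.273° = 0.45855035 rad
x = r_b·(cos φ + φ·sin φ) = 86.888699
y = r_b·(sin φ − φ·cos φ) = 2.486455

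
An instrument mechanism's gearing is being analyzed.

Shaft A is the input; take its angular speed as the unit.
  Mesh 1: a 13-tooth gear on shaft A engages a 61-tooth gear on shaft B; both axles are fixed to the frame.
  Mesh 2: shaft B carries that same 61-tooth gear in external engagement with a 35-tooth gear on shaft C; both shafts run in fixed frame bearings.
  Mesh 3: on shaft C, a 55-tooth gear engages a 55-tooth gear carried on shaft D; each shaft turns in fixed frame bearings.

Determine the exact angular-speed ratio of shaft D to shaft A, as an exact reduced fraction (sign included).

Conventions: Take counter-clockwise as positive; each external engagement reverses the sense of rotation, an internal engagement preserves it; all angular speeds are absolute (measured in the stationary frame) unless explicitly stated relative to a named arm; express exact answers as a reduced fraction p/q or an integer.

-13/35

class = fixed-axis compound train [3 meshes; 3 ratios multiply, 3 sense flips]
mesh 1 [13T→61T]: running ratio 13/61, sense −
mesh 2 [61T→35T]: running ratio 13/35, sense +
mesh 3 [55T→55T]: running ratio 13/35, sense −
ω_out/ω_in = -13/35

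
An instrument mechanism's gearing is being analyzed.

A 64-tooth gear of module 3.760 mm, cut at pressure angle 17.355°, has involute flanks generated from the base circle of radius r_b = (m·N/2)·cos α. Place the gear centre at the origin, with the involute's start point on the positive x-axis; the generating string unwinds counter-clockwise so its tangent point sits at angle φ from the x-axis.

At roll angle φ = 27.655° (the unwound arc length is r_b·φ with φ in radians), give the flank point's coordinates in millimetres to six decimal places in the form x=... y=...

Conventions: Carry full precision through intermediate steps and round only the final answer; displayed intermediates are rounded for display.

x=127.450787 y=4.205159

recognized (one wheel, involute flank): single-mesh tooth geometry, m = 3.760, N = 64
pitch radius r_p = m·N/2 = 3.760·64/2 = 120.320000
base radius r_b = r_p·cos α = 120.320000·cos 17.355° = 114.842420
roll angle φ = 27.655° = 0.48267080 rad
x = r_b·(cos φ + φ·sin φ) = 127.450787
y = r_b·(sin φ − φ·cos φ) = 4.205159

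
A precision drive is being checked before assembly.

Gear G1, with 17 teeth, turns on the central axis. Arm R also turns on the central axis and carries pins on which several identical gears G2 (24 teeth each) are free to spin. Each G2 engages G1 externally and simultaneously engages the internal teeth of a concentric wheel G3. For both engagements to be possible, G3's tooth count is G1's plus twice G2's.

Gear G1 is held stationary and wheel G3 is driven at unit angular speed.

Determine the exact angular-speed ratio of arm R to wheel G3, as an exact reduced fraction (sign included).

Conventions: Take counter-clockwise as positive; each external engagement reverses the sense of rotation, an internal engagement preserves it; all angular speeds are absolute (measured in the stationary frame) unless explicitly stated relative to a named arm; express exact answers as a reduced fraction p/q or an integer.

65/82

topology: planetary set — G1 17T / G2 24T / G3 65T, arm = carrier (Willis)
ring teeth: 17 + 2·24 = 65
17(ω_sun−ω_arm) = −65(ω_ring−ω_arm),  ω_sun = 0, ω_ring = 1
17(0−ω_arm) = −65(1−ω_arm)  ⇒  82·ω_arm = 65  ⇒  ω_arm = 65/82
ω_out/ω_in = 65/82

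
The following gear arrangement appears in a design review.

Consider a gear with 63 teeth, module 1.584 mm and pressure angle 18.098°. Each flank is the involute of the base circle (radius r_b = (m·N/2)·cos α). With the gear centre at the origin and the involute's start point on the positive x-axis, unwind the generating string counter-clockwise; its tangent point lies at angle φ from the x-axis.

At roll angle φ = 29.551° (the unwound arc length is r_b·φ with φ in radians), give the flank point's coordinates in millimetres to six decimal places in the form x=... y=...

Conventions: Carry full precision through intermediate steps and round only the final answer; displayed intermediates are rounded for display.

class = single-mesh tooth geometry [base-circle involute, m = 1.584, 63T]
pitch radius r_p = m·N/2 = 1.584·63/2 = 49.896000
base radius r_b = r_p·cos α = 49.896000·cos 18.098° = 47.427474
roll angle φ = 29.551° = 0.51576225 rad
x = r_b·(cos φ + φ·sin φ) = 53.322234
y = r_b·(sin φ − φ·cos φ) = 2.111837

x=53.322234 y=2.111837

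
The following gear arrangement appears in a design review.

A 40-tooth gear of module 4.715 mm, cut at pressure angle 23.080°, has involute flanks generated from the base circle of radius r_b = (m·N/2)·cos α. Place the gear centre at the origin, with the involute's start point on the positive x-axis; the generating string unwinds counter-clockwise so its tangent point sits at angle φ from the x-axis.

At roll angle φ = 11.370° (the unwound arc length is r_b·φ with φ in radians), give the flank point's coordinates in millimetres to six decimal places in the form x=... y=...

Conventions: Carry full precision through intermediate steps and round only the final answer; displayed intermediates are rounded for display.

x=88.443445 y=0.225092

single-mesh involute tooth geometry (40T wheel at module 4.715)
pitch radius r_p = m·N/2 = 4.715·40/2 = 94.300000
base radius r_b = r_p·cos α = 94.300000·cos 23.080° = 86.752076
roll angle φ = 11.370° = 0.19844394 rad
x = r_b·(cos φ + φ·sin φ) = 88.443445
y = r_b·(sin φ − φ·cos φ) = 0.225092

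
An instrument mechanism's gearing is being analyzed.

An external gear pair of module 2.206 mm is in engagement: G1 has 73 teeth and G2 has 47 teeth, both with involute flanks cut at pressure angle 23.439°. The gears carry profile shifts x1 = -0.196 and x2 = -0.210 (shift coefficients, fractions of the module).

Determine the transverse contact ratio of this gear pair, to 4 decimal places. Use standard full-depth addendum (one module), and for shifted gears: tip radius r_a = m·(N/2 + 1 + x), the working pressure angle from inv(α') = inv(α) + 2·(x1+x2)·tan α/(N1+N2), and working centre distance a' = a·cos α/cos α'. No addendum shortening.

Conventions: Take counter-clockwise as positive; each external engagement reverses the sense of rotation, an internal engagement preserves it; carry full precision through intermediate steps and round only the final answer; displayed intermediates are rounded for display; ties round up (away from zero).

class = single-mesh tooth geometry [involute pair 73T × 47T, m = 2.206]
base radii: r_b1 = 73.874901, r_b2 = 47.563292
tip radii: r_a1 = 82.292624, r_a2 = 53.583740
inv(α') = inv(23.439°) + 2·(-0.196-0.210)·tan α/(73+47) = 0.02152563  ⇒  α' = 22.50372°
a' = a·cos α / cos α' = 132.3600·cos 23.439°/cos 22.50372° = 131.447292
action lengths: √(r_a1²−r_b1²) = 36.257068, √(r_a2²−r_b2²) = 24.676921
base pitch p_b = π·m·cos α = 6.358489
CR = (36.257068 + 24.676921 − 131.447292·sin 22.50372°)/6.358489 = 1.670742
contact ratio ≈ 1.6707

1.6707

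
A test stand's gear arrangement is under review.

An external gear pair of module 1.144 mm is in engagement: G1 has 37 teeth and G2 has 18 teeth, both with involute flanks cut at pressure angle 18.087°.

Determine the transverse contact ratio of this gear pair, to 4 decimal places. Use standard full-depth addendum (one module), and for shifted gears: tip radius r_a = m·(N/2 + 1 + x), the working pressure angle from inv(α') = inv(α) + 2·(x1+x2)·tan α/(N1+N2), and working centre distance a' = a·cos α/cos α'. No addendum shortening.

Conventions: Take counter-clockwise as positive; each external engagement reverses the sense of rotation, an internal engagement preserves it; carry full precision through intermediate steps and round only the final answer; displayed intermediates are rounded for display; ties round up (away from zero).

1.6962

class = single-mesh tooth geometry [involute pair 37T × 18T, m = 1.144]
base radii: r_b1 = 20.118206, r_b2 = 9.787235
tip radii: r_a1 = 22.308000, r_a2 = 11.440000
no profile shift: α' = α, a' = a
action lengths: √(r_a1²−r_b1²) = 9.638705, √(r_a2²−r_b2²) = 5.923143
base pitch p_b = π·m·cos α = 3.416390
CR = (9.638705 + 5.923143 − 31.460000·sin 18.08700°)/3.416390 = 1.696163
contact ratio ≈ 1.6962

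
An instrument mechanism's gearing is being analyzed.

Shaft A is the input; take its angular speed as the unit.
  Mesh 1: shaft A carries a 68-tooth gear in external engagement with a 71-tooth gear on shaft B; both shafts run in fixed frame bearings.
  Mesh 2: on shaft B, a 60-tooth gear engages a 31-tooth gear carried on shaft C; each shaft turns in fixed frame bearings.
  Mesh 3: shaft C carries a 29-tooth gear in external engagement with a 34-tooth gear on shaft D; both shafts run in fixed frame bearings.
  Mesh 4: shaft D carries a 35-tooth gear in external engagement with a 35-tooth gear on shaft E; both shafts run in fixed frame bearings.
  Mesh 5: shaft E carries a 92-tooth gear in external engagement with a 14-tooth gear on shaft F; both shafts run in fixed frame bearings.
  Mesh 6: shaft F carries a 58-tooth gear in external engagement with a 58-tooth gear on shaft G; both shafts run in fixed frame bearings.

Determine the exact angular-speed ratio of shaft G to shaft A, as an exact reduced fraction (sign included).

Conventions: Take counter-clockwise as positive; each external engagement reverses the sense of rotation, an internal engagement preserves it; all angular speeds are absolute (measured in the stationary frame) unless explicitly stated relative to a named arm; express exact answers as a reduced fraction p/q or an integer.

class = fixed-axis compound train [6 meshes; 6 ratios multiply, 6 sense flips]
mesh 1 [68T→71T]: running ratio 68/71, sense −
mesh 2 [60T→31T]: running ratio 4080/2201, sense +
mesh 3 [29T→34T]: running ratio 3480/2201, sense −
mesh 4 [35T→35T]: running ratio 3480/2201, sense +
mesh 5 [92T→14T]: running ratio 160080/15407, sense −
mesh 6 [58T→58T]: running ratio 160080/15407, sense +
ω_out/ω_in = 160080/15407

160080/15407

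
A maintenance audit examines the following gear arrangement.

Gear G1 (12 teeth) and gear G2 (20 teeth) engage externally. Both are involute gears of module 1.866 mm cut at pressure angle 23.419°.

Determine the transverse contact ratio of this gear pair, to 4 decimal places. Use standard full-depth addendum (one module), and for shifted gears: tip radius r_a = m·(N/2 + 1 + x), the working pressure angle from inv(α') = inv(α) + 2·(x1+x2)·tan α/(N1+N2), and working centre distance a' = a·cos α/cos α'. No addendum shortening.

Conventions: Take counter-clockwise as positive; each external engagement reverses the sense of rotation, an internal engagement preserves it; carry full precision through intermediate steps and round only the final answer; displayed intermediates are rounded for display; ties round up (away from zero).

1.3978

recognized (one external pair, fixed centres): single-mesh tooth geometry, m = 1.866, N1 = 12, N2 = 20
base radii: r_b1 = 10.273706, r_b2 = 17.122843
tip radii: r_a1 = 13.062000, r_a2 = 20.526000
no profile shift: α' = α, a' = a
action lengths: √(r_a1²−r_b1²) = 8.066400, √(r_a2²−r_b2²) = 11.319228
base pitch p_b = π·m·cos α = 5.379300
CR = (8.066400 + 11.319228 − 29.856000·sin 23.41900°)/5.379300 = 1.397821
contact ratio ≈ 1.3978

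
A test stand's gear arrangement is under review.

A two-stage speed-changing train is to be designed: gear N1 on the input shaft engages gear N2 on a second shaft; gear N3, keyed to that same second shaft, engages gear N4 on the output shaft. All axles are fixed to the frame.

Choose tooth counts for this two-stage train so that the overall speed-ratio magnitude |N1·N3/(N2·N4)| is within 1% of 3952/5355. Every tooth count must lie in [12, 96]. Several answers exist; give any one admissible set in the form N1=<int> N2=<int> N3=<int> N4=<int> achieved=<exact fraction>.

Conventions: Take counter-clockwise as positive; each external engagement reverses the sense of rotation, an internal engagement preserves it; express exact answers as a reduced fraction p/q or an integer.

N1=52 N2=63 N3=76 N4=85 achieved=3952/5355

2-stage fixed-axis compound train for ratio 3952/5355
target = 3952/5355 in lowest terms: an exact hit needs N1·N3 = k·3952 and N2·N4 = k·5355 for one integer k, every count in [12, 96]; additionally prefer no 1:1 stage (N1 ≠ N2, N3 ≠ N4)
k = 1: N1·N3 = 3952 = 52·76, N2·N4 = 5355 = 63·85
achieved = 52·76/(63·85) = 3952/5355; |achieved − target| = 0 ≤ 988/133875 ✓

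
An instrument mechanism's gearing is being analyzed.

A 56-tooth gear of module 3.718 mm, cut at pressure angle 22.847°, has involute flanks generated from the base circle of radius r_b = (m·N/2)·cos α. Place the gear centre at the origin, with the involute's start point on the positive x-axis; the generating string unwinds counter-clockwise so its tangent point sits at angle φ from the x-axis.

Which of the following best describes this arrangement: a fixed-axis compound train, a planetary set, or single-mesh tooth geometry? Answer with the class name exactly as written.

class = single-mesh tooth geometry [base-circle involute, m = 3.718, 56T]
classification: single-mesh tooth geometry

single-mesh tooth geometry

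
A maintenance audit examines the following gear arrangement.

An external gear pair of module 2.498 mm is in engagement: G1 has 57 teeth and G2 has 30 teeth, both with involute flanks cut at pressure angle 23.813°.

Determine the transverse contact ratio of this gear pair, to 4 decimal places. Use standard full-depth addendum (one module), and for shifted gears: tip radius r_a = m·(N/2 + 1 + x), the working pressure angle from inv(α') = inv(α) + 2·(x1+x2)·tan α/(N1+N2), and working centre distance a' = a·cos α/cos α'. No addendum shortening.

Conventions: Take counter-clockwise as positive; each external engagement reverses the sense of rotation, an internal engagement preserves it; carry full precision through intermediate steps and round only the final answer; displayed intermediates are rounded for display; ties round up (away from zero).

topology: single-mesh involute geometry — m = 2.498, 57T/30T pair
base radii: r_b1 = 65.132203, r_b2 = 34.280107
tip radii: r_a1 = 73.691000, r_a2 = 39.968000
no profile shift: α' = α, a' = a
action lengths: √(r_a1²−r_b1²) = 34.469690, √(r_a2²−r_b2²) = 20.550311
base pitch p_b = π·m·cos α = 7.179609
CR = (34.469690 + 20.550311 − 108.663000·sin 23.81300°)/7.179609 = 1.552592
contact ratio ≈ 1.5526

1.5526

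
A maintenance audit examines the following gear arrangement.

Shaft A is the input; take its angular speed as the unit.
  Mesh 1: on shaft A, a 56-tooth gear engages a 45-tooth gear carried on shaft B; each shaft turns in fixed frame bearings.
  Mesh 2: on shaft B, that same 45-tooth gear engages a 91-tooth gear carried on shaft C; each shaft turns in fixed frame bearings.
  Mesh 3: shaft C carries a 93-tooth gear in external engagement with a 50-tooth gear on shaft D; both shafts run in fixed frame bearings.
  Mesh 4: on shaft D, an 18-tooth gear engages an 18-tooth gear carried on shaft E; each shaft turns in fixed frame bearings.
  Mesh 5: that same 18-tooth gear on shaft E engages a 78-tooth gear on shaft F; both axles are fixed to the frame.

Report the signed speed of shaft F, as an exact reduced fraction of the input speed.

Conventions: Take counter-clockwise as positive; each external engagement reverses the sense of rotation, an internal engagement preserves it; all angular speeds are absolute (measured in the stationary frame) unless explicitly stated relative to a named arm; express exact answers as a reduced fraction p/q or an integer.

5-mesh fixed-axis compound train (all bearings frame-fixed)
mesh 1 [56T→45T]: |ω|/ω_in = 1×56/45 = 56/45, sense flips to −
mesh 2 [45T→91T]: |ω|/ω_in = (56/45)×45/91 = 8/13, sense flips to +
mesh 3 [93T→50T]: |ω|/ω_in = (8/13)×93/50 = 372/325, sense flips to −
mesh 4 [18T→18T]: |ω|/ω_in = (372/325)×18/18 = 372/325, sense flips to +
mesh 5 [18T→78T]: |ω|/ω_in = (372/325)×18/78 = 1116/4225, sense flips to −
signed output speed (× input speed) = -1116/4225

-1116/4225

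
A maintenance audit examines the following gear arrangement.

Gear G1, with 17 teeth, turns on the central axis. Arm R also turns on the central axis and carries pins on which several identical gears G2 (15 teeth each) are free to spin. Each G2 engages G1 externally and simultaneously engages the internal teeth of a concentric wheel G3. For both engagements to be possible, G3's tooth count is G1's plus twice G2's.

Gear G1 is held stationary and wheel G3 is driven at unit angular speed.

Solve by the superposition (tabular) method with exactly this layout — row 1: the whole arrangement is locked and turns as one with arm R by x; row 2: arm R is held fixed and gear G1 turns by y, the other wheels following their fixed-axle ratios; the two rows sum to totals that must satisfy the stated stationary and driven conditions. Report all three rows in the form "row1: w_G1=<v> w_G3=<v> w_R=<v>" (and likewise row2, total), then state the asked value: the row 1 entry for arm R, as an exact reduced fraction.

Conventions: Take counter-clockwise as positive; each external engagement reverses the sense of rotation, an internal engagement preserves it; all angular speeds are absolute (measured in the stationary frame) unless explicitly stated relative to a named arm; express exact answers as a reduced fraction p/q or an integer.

row1: w_G1=47/64 w_G3=47/64 w_R=47/64
row2: w_G1=-47/64 w_G3=17/64 w_R=0
total: w_G1=0 w_G3=1 w_R=47/64
asked value: 47/64

recognized (axles ride arm R): planetary set, 17/15/47 teeth
row 1: whole set turns with the arm by x
row 2: sun turns y, ring = −(17/47)·y, arm 0
boundary: total ω_sun = x + y = 0 and total ω_ring = x − (17/47)·y = 1  ⇒  y = -47/64, x = 47/64
row 2 ring = −(17/47)·(-47/64) = 17/64
totals (row 1 + row 2): sun 47/64 + (-47/64) = 0, ring 47/64 + 17/64 = 1, arm 47/64 + 0 = 47/64
asked cell (row1, arm) = 47/64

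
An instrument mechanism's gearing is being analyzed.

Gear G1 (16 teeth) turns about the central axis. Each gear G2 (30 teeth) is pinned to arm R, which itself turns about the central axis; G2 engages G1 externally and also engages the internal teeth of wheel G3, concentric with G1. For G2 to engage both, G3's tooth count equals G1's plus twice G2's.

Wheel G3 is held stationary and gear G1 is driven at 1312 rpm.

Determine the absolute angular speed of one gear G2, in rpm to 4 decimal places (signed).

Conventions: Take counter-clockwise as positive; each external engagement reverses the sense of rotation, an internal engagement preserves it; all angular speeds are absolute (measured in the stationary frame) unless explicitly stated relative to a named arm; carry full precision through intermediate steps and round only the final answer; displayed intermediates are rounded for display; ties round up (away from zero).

class = planetary set [G3 = 16+2·30 = 76; Willis about the carrier]
normalise by the input: solve with ω_sun = 1, then scale by 1312 rpm
ring teeth: 16 + 2·30 = 76
16(ω_sun−ω_arm) = −76(ω_ring−ω_arm),  ω_ring = 0, ω_sun = 1
16(1−ω_arm) = −76(0−ω_arm)  ⇒  92·ω_arm = 16  ⇒  ω_arm = 4/23
sun–planet mesh: 16·(1−4/23) = −30·(ω_p−ω_arm)  ⇒  ω_p−ω_arm = -152/345
ω_p = 4/23 − 152/345 = -4/15
scale: ω_p = -4/15 × 1312 rpm = -349.8667 rpm

-349.8667 rpm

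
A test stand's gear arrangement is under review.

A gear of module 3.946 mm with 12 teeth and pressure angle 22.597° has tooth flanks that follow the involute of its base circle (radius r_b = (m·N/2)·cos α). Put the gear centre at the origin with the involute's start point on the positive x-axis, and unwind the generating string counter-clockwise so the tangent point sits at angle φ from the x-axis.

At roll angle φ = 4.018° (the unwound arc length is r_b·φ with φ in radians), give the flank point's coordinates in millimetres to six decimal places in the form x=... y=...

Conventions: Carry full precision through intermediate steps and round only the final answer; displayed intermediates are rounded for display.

x=21.912083 y=0.002512

recognized (one wheel, involute flank): single-mesh tooth geometry, m = 3.946, N = 12
pitch radius r_p = m·N/2 = 3.946·12/2 = 23.676000
base radius r_b = r_p·cos α = 23.676000·cos 22.597° = 21.858401
roll angle φ = 4.018° = 0.07012733 rad
x = r_b·(cos φ + φ·sin φ) = 21.912083
y = r_b·(sin φ − φ·cos φ) = 0.002512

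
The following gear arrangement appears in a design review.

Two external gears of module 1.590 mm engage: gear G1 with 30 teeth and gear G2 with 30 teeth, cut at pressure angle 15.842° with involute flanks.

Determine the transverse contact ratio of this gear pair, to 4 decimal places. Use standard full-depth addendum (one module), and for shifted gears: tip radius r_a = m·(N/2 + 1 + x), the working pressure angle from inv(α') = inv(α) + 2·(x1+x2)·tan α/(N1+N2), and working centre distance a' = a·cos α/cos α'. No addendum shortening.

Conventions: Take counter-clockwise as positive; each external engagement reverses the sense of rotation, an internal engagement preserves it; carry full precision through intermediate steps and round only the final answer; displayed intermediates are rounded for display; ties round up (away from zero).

1.8639

topology: single-mesh involute geometry — m = 1.590, 30T/30T pair
base radii: r_b1 = 22.944133, r_b2 = 22.944133
tip radii: r_a1 = 25.440000, r_a2 = 25.440000
no profile shift: α' = α, a' = a
action lengths: √(r_a1²−r_b1²) = 10.989103, √(r_a2²−r_b2²) = 10.989103
base pitch p_b = π·m·cos α = 4.805408
CR = (10.989103 + 10.989103 − 47.700000·sin 15.84200°)/4.805408 = 1.863899
contact ratio ≈ 1.8639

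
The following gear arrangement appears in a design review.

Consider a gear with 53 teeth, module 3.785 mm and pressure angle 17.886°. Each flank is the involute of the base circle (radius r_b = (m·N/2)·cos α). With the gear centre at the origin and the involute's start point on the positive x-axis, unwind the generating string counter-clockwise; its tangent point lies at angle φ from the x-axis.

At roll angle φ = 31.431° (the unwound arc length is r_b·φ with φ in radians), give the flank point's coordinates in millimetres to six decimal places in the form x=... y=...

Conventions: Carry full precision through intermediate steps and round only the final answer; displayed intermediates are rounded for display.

topology: single-mesh involute geometry — m = 3.785, N = 53
pitch radius r_p = m·N/2 = 3.785·53/2 = 100.302500
base radius r_b = r_p·cos α = 100.302500·cos 17.886° = 95.454828
roll angle φ = 31.431° = 0.54857444 rad
x = r_b·(cos φ + φ·sin φ) = 108.754992
y = r_b·(sin φ − φ·cos φ) = 5.096327

x=108.754992 y=5.096327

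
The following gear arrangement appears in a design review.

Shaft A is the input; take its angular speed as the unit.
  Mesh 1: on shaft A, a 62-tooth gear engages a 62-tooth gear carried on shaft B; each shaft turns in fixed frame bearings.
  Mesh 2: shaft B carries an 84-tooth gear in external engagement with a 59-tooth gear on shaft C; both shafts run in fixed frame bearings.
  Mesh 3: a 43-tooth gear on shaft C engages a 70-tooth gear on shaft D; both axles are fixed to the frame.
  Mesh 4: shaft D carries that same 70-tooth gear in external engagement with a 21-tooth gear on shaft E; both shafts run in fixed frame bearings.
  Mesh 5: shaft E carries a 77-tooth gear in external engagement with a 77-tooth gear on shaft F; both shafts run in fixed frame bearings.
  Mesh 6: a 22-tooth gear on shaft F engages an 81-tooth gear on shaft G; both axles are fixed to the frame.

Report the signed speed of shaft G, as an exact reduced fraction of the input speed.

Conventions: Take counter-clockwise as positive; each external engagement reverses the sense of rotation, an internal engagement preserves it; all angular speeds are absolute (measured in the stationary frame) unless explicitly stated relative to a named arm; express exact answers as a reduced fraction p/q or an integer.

6-mesh fixed-axis compound train (all bearings frame-fixed)
mesh 1 [62T→62T]: |ω|/ω_in = 1×62/62 = 1, sense flips to −
mesh 2 [84T→59T]: |ω|/ω_in = 1×84/59 = 84/59, sense flips to +
mesh 3 [43T→70T]: |ω|/ω_in = (84/59)×43/70 = 258/295, sense flips to −
mesh 4 [70T→21T]: |ω|/ω_in = (258/295)×70/21 = 172/59, sense flips to +
mesh 5 [77T→77T]: |ω|/ω_in = (172/59)×77/77 = 172/59, sense flips to −
mesh 6 [22T→81T]: |ω|/ω_in = (172/59)×22/81 = 3784/4779, sense flips to +
signed output speed (× input speed) = 3784/4779

3784/4779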